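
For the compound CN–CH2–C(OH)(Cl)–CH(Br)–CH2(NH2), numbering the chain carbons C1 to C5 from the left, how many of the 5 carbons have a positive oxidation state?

Tallying each carbon's bonds:
C1: 1C, 3N → 0 + 3 = +3
C2: 2C, 2H → 0 − 2 = -2
C3: 2C, 1O, 1Cl → 0 + 1 + 1 = +2
C4: 2C, 1H, 1Br → 0 − 1 + 1 = 0
C5: 1C, 2H, 1N → 0 − 2 + 1 = -1
2 carbons (C1, C3) meet the condition.

2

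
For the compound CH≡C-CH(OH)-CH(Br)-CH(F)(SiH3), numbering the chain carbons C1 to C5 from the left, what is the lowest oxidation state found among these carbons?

-1

Tallying each carbon's bonds:
C1: 3C, 1H → 0 − 1 = -1
C2: 4C → 0 = 0
C3: 2C, 1H, 1O → 0 − 1 + 1 = 0
C4: 2C, 1H, 1Br → 0 − 1 + 1 = 0
C5: 1C, 1H, 1F, 1Si → 0 − 1 + 1 − 1 = -1
The lowest value is -1.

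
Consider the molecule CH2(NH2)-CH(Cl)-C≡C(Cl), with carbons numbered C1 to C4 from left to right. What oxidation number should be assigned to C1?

-1

C1 has one bond to C (0), one bond to N (+1), one bond to H (-1), one bond to H (-1).
Oxidation state = 0 + 1 − 1 − 1 = -1.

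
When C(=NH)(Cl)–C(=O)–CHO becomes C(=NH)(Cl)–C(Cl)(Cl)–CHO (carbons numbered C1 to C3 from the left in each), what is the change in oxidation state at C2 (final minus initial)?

Before: C2 has 2 bonds to C, 2 bonds to O → oxidation state +2.
After: C2 has 2 bonds to C, 2 bonds to Cl → oxidation state +2.
Δ = +2 − (+2) = 0, so no net redox change at C2.

0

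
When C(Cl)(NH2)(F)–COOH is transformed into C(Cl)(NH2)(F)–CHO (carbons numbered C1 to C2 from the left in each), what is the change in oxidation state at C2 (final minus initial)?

-2

Before: C2 has 1 bond to C, 3 bonds to O → oxidation state +3.
After: C2 has 1 bond to C, 1 bond to H, 2 bonds to O → oxidation state +1.
Δ = +1 − (+3) = -2, so this is a reduction at C2.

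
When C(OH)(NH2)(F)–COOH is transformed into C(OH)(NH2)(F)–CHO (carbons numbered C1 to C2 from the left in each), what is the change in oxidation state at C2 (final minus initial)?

-2

Before: C2 has 1 bond to C, 3 bonds to O → oxidation state +3.
After: C2 has 1 bond to C, 1 bond to H, 2 bonds to O → oxidation state +1.
Δ = +1 − (+3) = -2, so this is a reduction at C2.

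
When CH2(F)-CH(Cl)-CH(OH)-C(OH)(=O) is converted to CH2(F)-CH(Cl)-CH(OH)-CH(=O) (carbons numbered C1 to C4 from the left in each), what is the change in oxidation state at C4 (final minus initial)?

Before: C4 has 1 bond to C, 3 bonds to O → oxidation state +3.
After: C4 has 1 bond to C, 1 bond to H, 2 bonds to O → oxidation state +1.
Δ = +1 − (+3) = -2, so this is a reduction at C4.

-2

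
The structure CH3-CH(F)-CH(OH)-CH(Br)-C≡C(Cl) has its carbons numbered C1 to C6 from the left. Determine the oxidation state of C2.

Count +1 for every bond to an atom more electronegative than carbon and −1 for every bond to one less electronegative; C–C bonds are 0.
C2 has one bond to C (0), one bond to C (0), one bond to F (+1), one bond to H (-1).
Oxidation state = 0 + 0 + 1 − 1 = 0.

0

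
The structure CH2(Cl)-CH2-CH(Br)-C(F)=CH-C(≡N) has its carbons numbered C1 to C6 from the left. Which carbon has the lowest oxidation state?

C2

Each bond to a more electronegative atom (O, N, halogen) counts +1, each bond to a less electronegative atom (H, metal, B, Si) counts −1, and each C–C bond counts 0. Tallying each carbon:
C1: 1C, 2H, 1Cl → 0 − 2 + 1 = -1
C2: 2C, 2H → 0 − 2 = -2
C3: 2C, 1H, 1Br → 0 − 1 + 1 = 0
C4: 3C, 1F → 0 + 1 = +1
C5: 3C, 1H → 0 − 1 = -1
C6: 1C, 3N → 0 + 3 = +3
The most reduced carbon is C2 at -2.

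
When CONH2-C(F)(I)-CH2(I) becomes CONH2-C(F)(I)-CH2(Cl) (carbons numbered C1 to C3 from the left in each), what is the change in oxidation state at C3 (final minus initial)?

0

Before: C3 has 1 bond to C, 2 bonds to H, 1 bond to I → oxidation state -1.
After: C3 has 1 bond to C, 2 bonds to H, 1 bond to Cl → oxidation state -1.
Δ = -1 − (-1) = 0, so no net redox change at C3.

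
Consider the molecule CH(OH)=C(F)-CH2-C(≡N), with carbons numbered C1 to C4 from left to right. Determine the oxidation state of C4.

+3

Bonds to more-electronegative neighbours contribute +1 each, bonds to H or metals contribute −1 each, and C–C bonds contribute 0.
C4 has one bond to C (0), a triple bond to N (3×+1 = +3).
Oxidation state = 0 + 3 = +3.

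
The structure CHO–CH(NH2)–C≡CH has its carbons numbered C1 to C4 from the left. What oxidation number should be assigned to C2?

0

Each bond to a more electronegative atom (O, N, halogen) counts +1, each bond to a less electronegative atom (H, metal, B, Si) counts −1, and each C–C bond counts 0.
C2 has one bond to C (0), one bond to C (0), one bond to H (-1), one bond to N (+1).
Oxidation state = 0 + 0 − 1 + 1 = 0.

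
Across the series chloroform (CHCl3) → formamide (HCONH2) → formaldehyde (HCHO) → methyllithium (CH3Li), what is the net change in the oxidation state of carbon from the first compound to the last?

-6

Carbon oxidation states along the series — chloroform: +2, formamide: +2, formaldehyde: 0, methyllithium: -4.
Net change = -4 − (+2) = -6.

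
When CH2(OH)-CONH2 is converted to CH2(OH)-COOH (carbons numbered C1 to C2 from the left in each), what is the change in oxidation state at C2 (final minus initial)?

0

Before: C2 has 1 bond to C, 2 bonds to O, 1 bond to N → oxidation state +3.
After: C2 has 1 bond to C, 3 bonds to O → oxidation state +3.
Δ = +3 − (+3) = 0, so no net redox change at C2.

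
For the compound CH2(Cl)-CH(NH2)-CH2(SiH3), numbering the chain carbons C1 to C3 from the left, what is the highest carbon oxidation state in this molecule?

Assign +1 per bond to O/N/halogen, −1 per bond to H or an electropositive element, and 0 per bond to carbon. Tallying each carbon:
C1: 1C, 2H, 1Cl → 0 − 2 + 1 = -1
C2: 2C, 1H, 1N → 0 − 1 + 1 = 0
C3: 1C, 2H, 1Si → 0 − 2 − 1 = -3
The highest value is 0.

0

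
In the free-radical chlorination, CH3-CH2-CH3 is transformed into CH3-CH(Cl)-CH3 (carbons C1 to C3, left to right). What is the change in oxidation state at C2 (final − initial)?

Before: C2 has 2 bonds to C, 2 bonds to H → oxidation state -2.
After: C2 has 2 bonds to C, 1 bond to H, 1 bond to Cl → oxidation state 0.
Δ = 0 − (-2) = +2, so this is an oxidation at C2.

+2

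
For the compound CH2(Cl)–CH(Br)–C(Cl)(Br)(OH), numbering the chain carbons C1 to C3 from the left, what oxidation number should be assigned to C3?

Count +1 for every bond to an atom more electronegative than carbon and −1 for every bond to one less electronegative; C–C bonds are 0.
C3 has one bond to C (0), one bond to Cl (+1), one bond to Br (+1), one bond to O (+1).
Oxidation state = 0 + 1 + 1 + 1 = +3.

+3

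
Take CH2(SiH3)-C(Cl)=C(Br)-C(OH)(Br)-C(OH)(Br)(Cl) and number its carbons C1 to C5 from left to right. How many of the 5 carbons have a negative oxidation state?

1

Each bond to a more electronegative atom (O, N, halogen) counts +1, each bond to a less electronegative atom (H, metal, B, Si) counts −1, and each C–C bond counts 0. Tallying each carbon:
C1: 1C, 2H, 1Si → 0 − 2 − 1 = -3
C2: 3C, 1Cl → 0 + 1 = +1
C3: 3C, 1Br → 0 + 1 = +1
C4: 2C, 1O, 1Br → 0 + 1 + 1 = +2
C5: 1C, 1O, 1Cl, 1Br → 0 + 1 + 1 + 1 = +3
1 carbon (C1) meets the condition.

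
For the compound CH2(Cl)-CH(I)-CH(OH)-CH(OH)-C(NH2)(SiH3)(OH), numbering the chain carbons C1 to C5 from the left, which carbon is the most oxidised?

C5

Each bond to a more electronegative atom (O, N, halogen) counts +1, each bond to a less electronegative atom (H, metal, B, Si) counts −1, and each C–C bond counts 0. Tallying each carbon:
C1: 1C, 2H, 1Cl → 0 − 2 + 1 = -1
C2: 2C, 1H, 1I → 0 − 1 + 1 = 0
C3: 2C, 1H, 1O → 0 − 1 + 1 = 0
C4: 2C, 1H, 1O → 0 − 1 + 1 = 0
C5: 1C, 1O, 1N, 1Si → 0 + 1 + 1 − 1 = +1
The most oxidised carbon is C5 at +1.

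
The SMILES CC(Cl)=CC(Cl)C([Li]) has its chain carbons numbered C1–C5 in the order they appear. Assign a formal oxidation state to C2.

C2 has one bond to C (0), a double bond to C (2×0 = 0), one bond to Cl (+1).
Oxidation state = 0 + 0 + 1 = +1.

+1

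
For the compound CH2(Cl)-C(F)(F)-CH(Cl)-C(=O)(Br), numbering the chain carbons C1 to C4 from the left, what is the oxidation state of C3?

Each bond to a more electronegative atom (O, N, halogen) counts +1, each bond to a less electronegative atom (H, metal, B, Si) counts −1, and each C–C bond counts 0.
C3 has one bond to C (0), one bond to C (0), one bond to Cl (+1), one bond to H (-1).
Oxidation state = 0 + 0 + 1 − 1 = 0.

0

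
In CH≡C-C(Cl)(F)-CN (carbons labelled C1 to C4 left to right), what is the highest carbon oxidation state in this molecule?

Tallying each carbon's bonds:
C1: 3C, 1H → 0 − 1 = -1
C2: 4C → 0 = 0
C3: 2C, 1F, 1Cl → 0 + 1 + 1 = +2
C4: 1C, 3N → 0 + 3 = +3
The highest value is +3.

+3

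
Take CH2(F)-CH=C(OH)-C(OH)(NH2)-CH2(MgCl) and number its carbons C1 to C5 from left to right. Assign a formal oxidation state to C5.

Assign +1 per bond to O/N/halogen, −1 per bond to H or an electropositive element, and 0 per bond to carbon.
C5 has one bond to C (0), one bond to H (-1), one bond to H (-1), one bond to Mg (-1).
Oxidation state = 0 − 1 − 1 − 1 = -3.

-3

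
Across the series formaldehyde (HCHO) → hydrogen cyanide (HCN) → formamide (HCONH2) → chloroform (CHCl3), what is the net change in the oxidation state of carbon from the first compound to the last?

+2

Carbon oxidation states along the series — formaldehyde: 0, hydrogen cyanide: +2, formamide: +2, chloroform: +2.
Net change = +2 − (0) = +2.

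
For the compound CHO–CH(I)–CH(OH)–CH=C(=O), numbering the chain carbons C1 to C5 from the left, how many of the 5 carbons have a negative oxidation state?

1

Tallying each carbon's bonds:
C1: 1C, 1H, 2O → 0 − 1 + 2 = +1
C2: 2C, 1H, 1I → 0 − 1 + 1 = 0
C3: 2C, 1H, 1O → 0 − 1 + 1 = 0
C4: 3C, 1H → 0 − 1 = -1
C5: 2C, 2O → 0 + 2 = +2
1 carbon (C4) meets the condition.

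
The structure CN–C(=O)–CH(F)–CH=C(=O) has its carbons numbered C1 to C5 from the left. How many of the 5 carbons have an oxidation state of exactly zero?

1

Tallying each carbon's bonds:
C1: 1C, 3N → 0 + 3 = +3
C2: 2C, 2O → 0 + 2 = +2
C3: 2C, 1H, 1F → 0 − 1 + 1 = 0
C4: 3C, 1H → 0 − 1 = -1
C5: 2C, 2O → 0 + 2 = +2
1 carbon (C3) meets the condition.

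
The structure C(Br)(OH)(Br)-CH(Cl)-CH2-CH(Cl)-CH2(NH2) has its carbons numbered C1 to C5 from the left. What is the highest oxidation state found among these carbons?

Count +1 for every bond to an atom more electronegative than carbon and −1 for every bond to one less electronegative; C–C bonds are 0. Tallying each carbon:
C1: 1C, 1O, 2Br → 0 + 1 + 2 = +3
C2: 2C, 1H, 1Cl → 0 − 1 + 1 = 0
C3: 2C, 2H → 0 − 2 = -2
C4: 2C, 1H, 1Cl → 0 − 1 + 1 = 0
C5: 1C, 2H, 1N → 0 − 2 + 1 = -1
The highest value is +3.

+3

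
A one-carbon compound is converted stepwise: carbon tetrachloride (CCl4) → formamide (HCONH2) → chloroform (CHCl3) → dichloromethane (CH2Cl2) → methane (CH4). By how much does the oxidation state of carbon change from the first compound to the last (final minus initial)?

-8

Carbon oxidation states along the series — carbon tetrachloride: +4, formamide: +2, chloroform: +2, dichloromethane: 0, methane: -4.
Net change = -4 − (+4) = -8.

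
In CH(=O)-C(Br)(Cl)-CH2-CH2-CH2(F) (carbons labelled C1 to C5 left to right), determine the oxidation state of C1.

+1

Count +1 for every bond to an atom more electronegative than carbon and −1 for every bond to one less electronegative; C–C bonds are 0.
C1 has one bond to C (0), one bond to H (-1), a double bond to O (2×+1 = +2).
Oxidation state = 0 − 1 + 2 = +1.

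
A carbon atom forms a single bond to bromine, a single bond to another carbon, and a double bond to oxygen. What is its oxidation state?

+3

Bonds to more-electronegative neighbours contribute +1 each, bonds to H or metals contribute −1 each, and C–C bonds contribute 0.
The carbon has one bond to C (0), one bond to Br (+1), a double bond to O (2×+1 = +2).
Oxidation state = 0 + 1 + 2 = +3.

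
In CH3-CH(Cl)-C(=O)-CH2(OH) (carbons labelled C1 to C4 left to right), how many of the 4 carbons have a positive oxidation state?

Tallying each carbon's bonds:
C1: 1C, 3H → 0 − 3 = -3
C2: 2C, 1H, 1Cl → 0 − 1 + 1 = 0
C3: 2C, 2O → 0 + 2 = +2
C4: 1C, 2H, 1O → 0 − 2 + 1 = -1
1 carbon (C3) meets the condition.

1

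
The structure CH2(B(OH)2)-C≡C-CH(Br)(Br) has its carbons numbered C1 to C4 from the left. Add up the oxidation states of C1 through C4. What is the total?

Tallying each carbon's bonds:
C1: 1C, 2H, 1B → 0 − 2 − 1 = -3
C2: 4C → 0 = 0
C3: 4C → 0 = 0
C4: 1C, 1H, 2Br → 0 − 1 + 2 = +1
Sum = -3 + 0 + 0 + 1 = -2.

-2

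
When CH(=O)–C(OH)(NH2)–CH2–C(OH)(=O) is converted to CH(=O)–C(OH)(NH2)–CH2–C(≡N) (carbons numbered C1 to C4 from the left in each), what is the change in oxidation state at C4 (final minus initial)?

0

Before: C4 has 1 bond to C, 3 bonds to O → oxidation state +3.
After: C4 has 1 bond to C, 3 bonds to N → oxidation state +3.
Δ = +3 − (+3) = 0, so no net redox change at C4.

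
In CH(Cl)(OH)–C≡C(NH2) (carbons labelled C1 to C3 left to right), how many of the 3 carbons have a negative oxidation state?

0

Count +1 for every bond to an atom more electronegative than carbon and −1 for every bond to one less electronegative; C–C bonds are 0. Tallying each carbon:
C1: 1C, 1H, 1O, 1Cl → 0 − 1 + 1 + 1 = +1
C2: 4C → 0 = 0
C3: 3C, 1N → 0 + 1 = +1
0 carbons meet the condition.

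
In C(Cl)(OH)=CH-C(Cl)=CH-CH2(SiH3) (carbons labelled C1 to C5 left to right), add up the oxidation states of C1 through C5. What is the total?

Tallying each carbon's bonds:
C1: 2C, 1O, 1Cl → 0 + 1 + 1 = +2
C2: 3C, 1H → 0 − 1 = -1
C3: 3C, 1Cl → 0 + 1 = +1
C4: 3C, 1H → 0 − 1 = -1
C5: 1C, 2H, 1Si → 0 − 2 − 1 = -3
Sum = +2 − 1 + 1 − 1 − 3 = -2.

-2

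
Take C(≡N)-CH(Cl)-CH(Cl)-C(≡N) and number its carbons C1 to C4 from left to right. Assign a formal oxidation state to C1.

Assign +1 per bond to O/N/halogen, −1 per bond to H or an electropositive element, and 0 per bond to carbon.
C1 has one bond to C (0), a triple bond to N (3×+1 = +3).
Oxidation state = 0 + 3 = +3.

+3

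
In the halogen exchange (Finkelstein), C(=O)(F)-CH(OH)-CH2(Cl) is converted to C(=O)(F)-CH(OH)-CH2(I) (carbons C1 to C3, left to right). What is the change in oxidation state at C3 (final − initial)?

0

Before: C3 has 1 bond to C, 2 bonds to H, 1 bond to Cl → oxidation state -1.
After: C3 has 1 bond to C, 2 bonds to H, 1 bond to I → oxidation state -1.
Δ = -1 − (-1) = 0, so no net redox change at C3.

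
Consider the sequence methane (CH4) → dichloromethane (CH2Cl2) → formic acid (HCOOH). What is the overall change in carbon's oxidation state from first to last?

+6

Carbon oxidation states along the series — methane: -4, dichloromethane: 0, formic acid: +2.
Net change = +2 − (-4) = +6.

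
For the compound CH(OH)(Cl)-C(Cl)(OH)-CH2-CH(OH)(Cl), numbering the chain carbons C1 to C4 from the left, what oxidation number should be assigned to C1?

+1

Assign +1 per bond to O/N/halogen, −1 per bond to H or an electropositive element, and 0 per bond to carbon.
C1 has one bond to C (0), one bond to O (+1), one bond to Cl (+1), one bond to H (-1).
Oxidation state = 0 + 1 + 1 − 1 = +1.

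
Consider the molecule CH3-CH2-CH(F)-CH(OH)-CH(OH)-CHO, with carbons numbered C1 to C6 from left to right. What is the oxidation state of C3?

0

C3 has one bond to C (0), one bond to C (0), one bond to F (+1), one bond to H (-1).
Oxidation state = 0 + 0 + 1 − 1 = 0.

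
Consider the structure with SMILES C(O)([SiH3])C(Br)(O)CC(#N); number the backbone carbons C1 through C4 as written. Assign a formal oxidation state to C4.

Assign +1 per bond to O/N/halogen, −1 per bond to H or an electropositive element, and 0 per bond to carbon.
C4 has one bond to C (0), a triple bond to N (3×+1 = +3).
Oxidation state = 0 + 3 = +3.

+3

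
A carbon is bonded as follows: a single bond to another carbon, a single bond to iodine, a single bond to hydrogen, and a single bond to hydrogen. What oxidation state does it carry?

-1

The carbon has one bond to C (0), one bond to H (-1), one bond to I (+1), one bond to H (-1).
Oxidation state = 0 − 1 + 1 − 1 = -1.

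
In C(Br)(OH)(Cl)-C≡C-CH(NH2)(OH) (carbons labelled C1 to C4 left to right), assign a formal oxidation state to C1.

+3

Assign +1 per bond to O/N/halogen, −1 per bond to H or an electropositive element, and 0 per bond to carbon.
C1 has one bond to C (0), one bond to Br (+1), one bond to O (+1), one bond to Cl (+1).
Oxidation state = 0 + 1 + 1 + 1 = +3.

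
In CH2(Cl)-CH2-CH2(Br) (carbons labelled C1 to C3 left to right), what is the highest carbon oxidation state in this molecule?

Count +1 for every bond to an atom more electronegative than carbon and −1 for every bond to one less electronegative; C–C bonds are 0. Tallying each carbon:
C1: 1C, 2H, 1Cl → 0 − 2 + 1 = -1
C2: 2C, 2H → 0 − 2 = -2
C3: 1C, 2H, 1Br → 0 − 2 + 1 = -1
The highest value is -1.

-1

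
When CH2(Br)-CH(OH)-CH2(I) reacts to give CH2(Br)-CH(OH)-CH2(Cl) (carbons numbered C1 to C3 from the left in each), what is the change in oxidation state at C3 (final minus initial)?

0

Before: C3 has 1 bond to C, 2 bonds to H, 1 bond to I → oxidation state -1.
After: C3 has 1 bond to C, 2 bonds to H, 1 bond to Cl → oxidation state -1.
Δ = -1 − (-1) = 0, so no net redox change at C3.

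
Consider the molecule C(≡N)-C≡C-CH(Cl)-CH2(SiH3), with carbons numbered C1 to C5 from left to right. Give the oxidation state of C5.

Each bond to a more electronegative atom (O, N, halogen) counts +1, each bond to a less electronegative atom (H, metal, B, Si) counts −1, and each C–C bond counts 0.
C5 has one bond to C (0), one bond to H (-1), one bond to H (-1), one bond to Si (-1).
Oxidation state = 0 − 1 − 1 − 1 = -3.

-3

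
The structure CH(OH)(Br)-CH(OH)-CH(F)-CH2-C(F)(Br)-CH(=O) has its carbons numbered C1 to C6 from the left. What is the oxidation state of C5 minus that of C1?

+1

C5: 2C, 1F, 1Br → 0 + 1 + 1 = +2
C1: 1C, 1H, 1O, 1Br → 0 − 1 + 1 + 1 = +1
Difference: +2 − (+1) = +1.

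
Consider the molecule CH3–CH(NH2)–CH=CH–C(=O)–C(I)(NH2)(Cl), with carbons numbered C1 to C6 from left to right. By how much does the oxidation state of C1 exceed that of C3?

C1: 1C, 3H → 0 − 3 = -3
C3: 3C, 1H → 0 − 1 = -1
Difference: -3 − (-1) = -2.

-2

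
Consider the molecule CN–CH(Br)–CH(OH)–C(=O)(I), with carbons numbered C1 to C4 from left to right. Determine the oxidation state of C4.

+3

C4 has one bond to C (0), a double bond to O (2×+1 = +2), one bond to I (+1).
Oxidation state = 0 + 2 + 1 = +3.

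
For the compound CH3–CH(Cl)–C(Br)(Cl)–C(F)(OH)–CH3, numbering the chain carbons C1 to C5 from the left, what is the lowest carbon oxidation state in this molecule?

-3

Count +1 for every bond to an atom more electronegative than carbon and −1 for every bond to one less electronegative; C–C bonds are 0. Tallying each carbon:
C1: 1C, 3H → 0 − 3 = -3
C2: 2C, 1H, 1Cl → 0 − 1 + 1 = 0
C3: 2C, 1Cl, 1Br → 0 + 1 + 1 = +2
C4: 2C, 1O, 1F → 0 + 1 + 1 = +2
C5: 1C, 3H → 0 − 3 = -3
The lowest value is -3.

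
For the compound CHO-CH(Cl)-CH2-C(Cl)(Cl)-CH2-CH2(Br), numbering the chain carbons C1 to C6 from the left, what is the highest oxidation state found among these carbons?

Tallying each carbon's bonds:
C1: 1C, 1H, 2O → 0 − 1 + 2 = +1
C2: 2C, 1H, 1Cl → 0 − 1 + 1 = 0
C3: 2C, 2H → 0 − 2 = -2
C4: 2C, 2Cl → 0 + 2 = +2
C5: 2C, 2H → 0 − 2 = -2
C6: 1C, 2H, 1Br → 0 − 2 + 1 = -1
The highest value is +2.

+2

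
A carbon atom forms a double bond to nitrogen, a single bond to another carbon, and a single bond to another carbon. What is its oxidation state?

+2

The carbon has one bond to C (0), one bond to C (0), a double bond to N (2×+1 = +2).
Oxidation state = 0 + 0 + 2 = +2.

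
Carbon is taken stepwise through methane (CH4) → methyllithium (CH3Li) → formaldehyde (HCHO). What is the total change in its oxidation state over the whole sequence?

Carbon oxidation states along the series — methane: -4, methyllithium: -4, formaldehyde: 0.
Net change = 0 − (-4) = +4.

+4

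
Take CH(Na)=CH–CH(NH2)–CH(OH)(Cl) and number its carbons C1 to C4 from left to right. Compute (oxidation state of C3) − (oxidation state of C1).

C3: 2C, 1H, 1N → 0 − 1 + 1 = 0
C1: 2C, 1H, 1Na → 0 − 1 − 1 = -2
Difference: 0 − (-2) = +2.

+2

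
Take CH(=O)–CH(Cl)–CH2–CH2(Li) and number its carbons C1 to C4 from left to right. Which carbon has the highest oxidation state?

C1

Count +1 for every bond to an atom more electronegative than carbon and −1 for every bond to one less electronegative; C–C bonds are 0. Tallying each carbon:
C1: 1C, 1H, 2O → 0 − 1 + 2 = +1
C2: 2C, 1H, 1Cl → 0 − 1 + 1 = 0
C3: 2C, 2H → 0 − 2 = -2
C4: 1C, 2H, 1Li → 0 − 2 − 1 = -3
The most oxidised carbon is C1 at +1.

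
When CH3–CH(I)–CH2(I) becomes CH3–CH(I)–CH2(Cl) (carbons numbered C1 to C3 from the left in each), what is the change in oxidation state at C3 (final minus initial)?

0

Before: C3 has 1 bond to C, 2 bonds to H, 1 bond to I → oxidation state -1.
After: C3 has 1 bond to C, 2 bonds to H, 1 bond to Cl → oxidation state -1.
Δ = -1 − (-1) = 0, so no net redox change at C3.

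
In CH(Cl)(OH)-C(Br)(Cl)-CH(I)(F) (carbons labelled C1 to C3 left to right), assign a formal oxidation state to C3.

C3 has one bond to C (0), one bond to I (+1), one bond to F (+1), one bond to H (-1).
Oxidation state = 0 + 1 + 1 − 1 = +1.

+1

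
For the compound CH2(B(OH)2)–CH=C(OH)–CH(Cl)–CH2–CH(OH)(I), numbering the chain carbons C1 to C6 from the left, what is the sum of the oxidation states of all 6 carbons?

Tallying each carbon's bonds:
C1: 1C, 2H, 1B → 0 − 2 − 1 = -3
C2: 3C, 1H → 0 − 1 = -1
C3: 3C, 1O → 0 + 1 = +1
C4: 2C, 1H, 1Cl → 0 − 1 + 1 = 0
C5: 2C, 2H → 0 − 2 = -2
C6: 1C, 1H, 1O, 1I → 0 − 1 + 1 + 1 = +1
Sum = -3 − 1 + 1 + 0 − 2 + 1 = -4.

-4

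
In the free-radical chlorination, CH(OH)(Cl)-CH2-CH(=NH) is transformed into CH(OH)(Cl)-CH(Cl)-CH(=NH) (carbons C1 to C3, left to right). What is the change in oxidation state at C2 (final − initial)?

+2

Before: C2 has 2 bonds to C, 2 bonds to H → oxidation state -2.
After: C2 has 2 bonds to C, 1 bond to H, 1 bond to Cl → oxidation state 0.
Δ = 0 − (-2) = +2, so this is an oxidation at C2.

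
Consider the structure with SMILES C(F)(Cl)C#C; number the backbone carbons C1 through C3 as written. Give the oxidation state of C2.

Each bond to a more electronegative atom (O, N, halogen) counts +1, each bond to a less electronegative atom (H, metal, B, Si) counts −1, and each C–C bond counts 0.
C2 has one bond to C (0), a triple bond to C (3×0 = 0).
Oxidation state = 0 + 0 = 0.

0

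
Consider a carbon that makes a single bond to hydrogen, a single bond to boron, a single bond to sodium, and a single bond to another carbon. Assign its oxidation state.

-3

Assign +1 per bond to O/N/halogen, −1 per bond to H or an electropositive element, and 0 per bond to carbon.
The carbon has one bond to C (0), one bond to Na (-1), one bond to B (-1), one bond to H (-1).
Oxidation state = 0 − 1 − 1 − 1 = -3.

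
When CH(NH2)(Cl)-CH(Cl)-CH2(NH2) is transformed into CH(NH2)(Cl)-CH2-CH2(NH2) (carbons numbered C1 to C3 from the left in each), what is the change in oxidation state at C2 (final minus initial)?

-2

Before: C2 has 2 bonds to C, 1 bond to H, 1 bond to Cl → oxidation state 0.
After: C2 has 2 bonds to C, 2 bonds to H → oxidation state -2.
Δ = -2 − (0) = -2, so this is a reduction at C2.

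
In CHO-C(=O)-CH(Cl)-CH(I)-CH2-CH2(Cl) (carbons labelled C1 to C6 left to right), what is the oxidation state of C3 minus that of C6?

C3: 2C, 1H, 1Cl → 0 − 1 + 1 = 0
C6: 1C, 2H, 1Cl → 0 − 2 + 1 = -1
Difference: 0 − (-1) = +1.

+1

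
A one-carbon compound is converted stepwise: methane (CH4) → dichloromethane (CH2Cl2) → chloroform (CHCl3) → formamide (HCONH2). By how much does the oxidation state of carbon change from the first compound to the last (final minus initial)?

Carbon oxidation states along the series — methane: -4, dichloromethane: 0, chloroform: +2, formamide: +2.
Net change = +2 − (-4) = +6.

+6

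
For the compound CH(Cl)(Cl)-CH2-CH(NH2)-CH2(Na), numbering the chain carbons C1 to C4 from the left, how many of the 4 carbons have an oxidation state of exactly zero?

Each bond to a more electronegative atom (O, N, halogen) counts +1, each bond to a less electronegative atom (H, metal, B, Si) counts −1, and each C–C bond counts 0. Tallying each carbon:
C1: 1C, 1H, 2Cl → 0 − 1 + 2 = +1
C2: 2C, 2H → 0 − 2 = -2
C3: 2C, 1H, 1N → 0 − 1 + 1 = 0
C4: 1C, 2H, 1Na → 0 − 2 − 1 = -3
1 carbon (C3) meets the condition.

1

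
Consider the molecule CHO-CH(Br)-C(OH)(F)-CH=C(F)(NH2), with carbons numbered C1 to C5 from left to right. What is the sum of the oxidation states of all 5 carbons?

Assign +1 per bond to O/N/halogen, −1 per bond to H or an electropositive element, and 0 per bond to carbon. Tallying each carbon:
C1: 1C, 1H, 2O → 0 − 1 + 2 = +1
C2: 2C, 1H, 1Br → 0 − 1 + 1 = 0
C3: 2C, 1O, 1F → 0 + 1 + 1 = +2
C4: 3C, 1H → 0 − 1 = -1
C5: 2C, 1N, 1F → 0 + 1 + 1 = +2
Sum = +1 + 0 + 2 − 1 + 2 = +4.

+4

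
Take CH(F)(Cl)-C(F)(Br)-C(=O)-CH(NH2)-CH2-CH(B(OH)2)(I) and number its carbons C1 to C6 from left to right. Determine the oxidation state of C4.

Assign +1 per bond to O/N/halogen, −1 per bond to H or an electropositive element, and 0 per bond to carbon.
C4 has one bond to C (0), one bond to C (0), one bond to N (+1), one bond to H (-1).
Oxidation state = 0 + 0 + 1 − 1 = 0.

0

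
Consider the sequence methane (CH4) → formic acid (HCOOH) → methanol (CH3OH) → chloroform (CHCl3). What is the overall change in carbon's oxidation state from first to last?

Carbon oxidation states along the series — methane: -4, formic acid: +2, methanol: -2, chloroform: +2.
Net change = +2 − (-4) = +6.

+6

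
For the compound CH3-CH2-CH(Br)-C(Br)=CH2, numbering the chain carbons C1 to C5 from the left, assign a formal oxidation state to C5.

C5 has a double bond to C (2×0 = 0), one bond to H (-1), one bond to H (-1).
Oxidation state = 0 − 1 − 1 = -2.

-2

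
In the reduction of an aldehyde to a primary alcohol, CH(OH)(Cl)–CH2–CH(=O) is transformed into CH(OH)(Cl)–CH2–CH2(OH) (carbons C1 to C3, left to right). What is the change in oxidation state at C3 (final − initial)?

-2

Before: C3 has 1 bond to C, 1 bond to H, 2 bonds to O → oxidation state +1.
After: C3 has 1 bond to C, 2 bonds to H, 1 bond to O → oxidation state -1.
Δ = -1 − (+1) = -2, so this is a reduction at C3.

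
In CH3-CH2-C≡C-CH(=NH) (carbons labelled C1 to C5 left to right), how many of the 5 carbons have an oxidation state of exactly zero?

2

Tallying each carbon's bonds:
C1: 1C, 3H → 0 − 3 = -3
C2: 2C, 2H → 0 − 2 = -2
C3: 4C → 0 = 0
C4: 4C → 0 = 0
C5: 1C, 1H, 2N → 0 − 1 + 2 = +1
2 carbons (C3, C4) meet the condition.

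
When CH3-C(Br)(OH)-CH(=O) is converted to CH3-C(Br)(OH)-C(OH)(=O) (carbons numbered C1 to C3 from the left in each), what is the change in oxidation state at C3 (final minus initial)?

+2

Before: C3 has 1 bond to C, 1 bond to H, 2 bonds to O → oxidation state +1.
After: C3 has 1 bond to C, 3 bonds to O → oxidation state +3.
Δ = +3 − (+1) = +2, so this is an oxidation at C3.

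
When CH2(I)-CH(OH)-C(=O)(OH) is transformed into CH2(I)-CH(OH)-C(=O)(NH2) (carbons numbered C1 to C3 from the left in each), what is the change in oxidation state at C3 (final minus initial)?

Before: C3 has 1 bond to C, 3 bonds to O → oxidation state +3.
After: C3 has 1 bond to C, 2 bonds to O, 1 bond to N → oxidation state +3.
Δ = +3 − (+3) = 0, so no net redox change at C3.

0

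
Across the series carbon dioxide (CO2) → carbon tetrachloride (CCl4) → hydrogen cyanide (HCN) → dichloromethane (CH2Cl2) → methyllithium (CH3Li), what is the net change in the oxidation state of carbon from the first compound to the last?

-8

Carbon oxidation states along the series — carbon dioxide: +4, carbon tetrachloride: +4, hydrogen cyanide: +2, dichloromethane: 0, methyllithium: -4.
Net change = -4 − (+4) = -8.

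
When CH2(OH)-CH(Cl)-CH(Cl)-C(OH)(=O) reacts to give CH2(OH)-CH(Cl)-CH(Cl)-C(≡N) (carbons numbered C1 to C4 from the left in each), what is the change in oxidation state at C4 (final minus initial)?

Before: C4 has 1 bond to C, 3 bonds to O → oxidation state +3.
After: C4 has 1 bond to C, 3 bonds to N → oxidation state +3.
Δ = +3 − (+3) = 0, so no net redox change at C4.

0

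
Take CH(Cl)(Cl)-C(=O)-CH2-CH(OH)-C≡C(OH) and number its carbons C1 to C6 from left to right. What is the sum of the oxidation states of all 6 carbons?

+2

Count +1 for every bond to an atom more electronegative than carbon and −1 for every bond to one less electronegative; C–C bonds are 0. Tallying each carbon:
C1: 1C, 1H, 2Cl → 0 − 1 + 2 = +1
C2: 2C, 2O → 0 + 2 = +2
C3: 2C, 2H → 0 − 2 = -2
C4: 2C, 1H, 1O → 0 − 1 + 1 = 0
C5: 4C → 0 = 0
C6: 3C, 1O → 0 + 1 = +1
Sum = +1 + 2 − 2 + 0 + 0 + 1 = +2.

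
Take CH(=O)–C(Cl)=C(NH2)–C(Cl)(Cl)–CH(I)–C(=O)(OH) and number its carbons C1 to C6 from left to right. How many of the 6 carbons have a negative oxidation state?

0

Count +1 for every bond to an atom more electronegative than carbon and −1 for every bond to one less electronegative; C–C bonds are 0. Tallying each carbon:
C1: 1C, 1H, 2O → 0 − 1 + 2 = +1
C2: 3C, 1Cl → 0 + 1 = +1
C3: 3C, 1N → 0 + 1 = +1
C4: 2C, 2Cl → 0 + 2 = +2
C5: 2C, 1H, 1I → 0 − 1 + 1 = 0
C6: 1C, 3O → 0 + 3 = +3
0 carbons meet the condition.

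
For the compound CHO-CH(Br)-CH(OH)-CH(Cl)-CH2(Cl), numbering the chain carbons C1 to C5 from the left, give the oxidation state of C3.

0

C3 has one bond to C (0), one bond to C (0), one bond to O (+1), one bond to H (-1).
Oxidation state = 0 + 0 + 1 − 1 = 0.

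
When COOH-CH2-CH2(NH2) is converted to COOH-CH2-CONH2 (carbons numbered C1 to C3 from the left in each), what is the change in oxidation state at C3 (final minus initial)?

Before: C3 has 1 bond to C, 2 bonds to H, 1 bond to N → oxidation state -1.
After: C3 has 1 bond to C, 2 bonds to O, 1 bond to N → oxidation state +3.
Δ = +3 − (-1) = +4, so this is an oxidation at C3.

+4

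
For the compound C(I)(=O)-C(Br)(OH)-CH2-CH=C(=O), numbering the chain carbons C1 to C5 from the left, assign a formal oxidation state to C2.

C2 has one bond to C (0), one bond to C (0), one bond to Br (+1), one bond to O (+1).
Oxidation state = 0 + 0 + 1 + 1 = +2.

+2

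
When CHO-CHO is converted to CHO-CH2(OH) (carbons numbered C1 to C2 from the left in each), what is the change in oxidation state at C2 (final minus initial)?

-2

Before: C2 has 1 bond to C, 1 bond to H, 2 bonds to O → oxidation state +1.
After: C2 has 1 bond to C, 2 bonds to H, 1 bond to O → oxidation state -1.
Δ = -1 − (+1) = -2, so this is a reduction at C2.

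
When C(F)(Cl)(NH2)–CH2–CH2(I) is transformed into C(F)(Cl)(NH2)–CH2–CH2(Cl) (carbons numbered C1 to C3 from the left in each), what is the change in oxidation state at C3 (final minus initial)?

Before: C3 has 1 bond to C, 2 bonds to H, 1 bond to I → oxidation state -1.
After: C3 has 1 bond to C, 2 bonds to H, 1 bond to Cl → oxidation state -1.
Δ = -1 − (-1) = 0, so no net redox change at C3.

0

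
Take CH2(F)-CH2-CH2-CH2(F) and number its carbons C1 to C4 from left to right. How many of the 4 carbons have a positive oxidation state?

0

Each bond to a more electronegative atom (O, N, halogen) counts +1, each bond to a less electronegative atom (H, metal, B, Si) counts −1, and each C–C bond counts 0. Tallying each carbon:
C1: 1C, 2H, 1F → 0 − 2 + 1 = -1
C2: 2C, 2H → 0 − 2 = -2
C3: 2C, 2H → 0 − 2 = -2
C4: 1C, 2H, 1F → 0 − 2 + 1 = -1
0 carbons meet the condition.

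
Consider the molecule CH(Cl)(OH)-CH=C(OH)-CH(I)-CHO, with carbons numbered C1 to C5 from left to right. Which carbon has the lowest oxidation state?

Assign +1 per bond to O/N/halogen, −1 per bond to H or an electropositive element, and 0 per bond to carbon. Tallying each carbon:
C1: 1C, 1H, 1O, 1Cl → 0 − 1 + 1 + 1 = +1
C2: 3C, 1H → 0 − 1 = -1
C3: 3C, 1O → 0 + 1 = +1
C4: 2C, 1H, 1I → 0 − 1 + 1 = 0
C5: 1C, 1H, 2O → 0 − 1 + 2 = +1
The most reduced carbon is C2 at -1.

C2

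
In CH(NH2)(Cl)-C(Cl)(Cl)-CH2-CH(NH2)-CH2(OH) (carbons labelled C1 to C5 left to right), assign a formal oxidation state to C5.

C5 has one bond to C (0), one bond to H (-1), one bond to H (-1), one bond to O (+1).
Oxidation state = 0 − 1 − 1 + 1 = -1.

-1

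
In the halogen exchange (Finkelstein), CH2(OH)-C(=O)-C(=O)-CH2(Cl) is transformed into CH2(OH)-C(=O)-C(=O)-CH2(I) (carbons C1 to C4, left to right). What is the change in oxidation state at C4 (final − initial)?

Before: C4 has 1 bond to C, 2 bonds to H, 1 bond to Cl → oxidation state -1.
After: C4 has 1 bond to C, 2 bonds to H, 1 bond to I → oxidation state -1.
Δ = -1 − (-1) = 0, so no net redox change at C4.

0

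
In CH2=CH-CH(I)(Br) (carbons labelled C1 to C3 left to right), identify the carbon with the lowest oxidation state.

Tallying each carbon's bonds:
C1: 2C, 2H → 0 − 2 = -2
C2: 3C, 1H → 0 − 1 = -1
C3: 1C, 1H, 1Br, 1I → 0 − 1 + 1 + 1 = +1
The most reduced carbon is C1 at -2.

C1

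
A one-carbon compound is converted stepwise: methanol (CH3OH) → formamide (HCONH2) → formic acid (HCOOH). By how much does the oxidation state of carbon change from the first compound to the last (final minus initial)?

Carbon oxidation states along the series — methanol: -2, formamide: +2, formic acid: +2.
Net change = +2 − (-2) = +4.

+4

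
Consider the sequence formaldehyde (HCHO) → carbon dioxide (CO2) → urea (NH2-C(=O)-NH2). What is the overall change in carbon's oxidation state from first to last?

+4

Carbon oxidation states along the series — formaldehyde: 0, carbon dioxide: +4, urea: +4.
Net change = +4 − (0) = +4.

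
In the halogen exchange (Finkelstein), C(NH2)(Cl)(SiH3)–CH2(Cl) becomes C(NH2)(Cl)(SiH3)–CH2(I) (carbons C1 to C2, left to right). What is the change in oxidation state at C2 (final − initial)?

0

Before: C2 has 1 bond to C, 2 bonds to H, 1 bond to Cl → oxidation state -1.
After: C2 has 1 bond to C, 2 bonds to H, 1 bond to I → oxidation state -1.
Δ = -1 − (-1) = 0, so no net redox change at C2.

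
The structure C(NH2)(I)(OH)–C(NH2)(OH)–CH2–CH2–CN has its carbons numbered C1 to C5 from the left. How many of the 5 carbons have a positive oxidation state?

3

Tallying each carbon's bonds:
C1: 1C, 1O, 1N, 1I → 0 + 1 + 1 + 1 = +3
C2: 2C, 1O, 1N → 0 + 1 + 1 = +2
C3: 2C, 2H → 0 − 2 = -2
C4: 2C, 2H → 0 − 2 = -2
C5: 1C, 3N → 0 + 3 = +3
3 carbons (C1, C2, C5) meet the condition.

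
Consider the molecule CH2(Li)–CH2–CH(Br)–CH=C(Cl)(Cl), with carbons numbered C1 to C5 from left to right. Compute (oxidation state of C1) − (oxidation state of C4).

C1: 1C, 2H, 1Li → 0 − 2 − 1 = -3
C4: 3C, 1H → 0 − 1 = -1
Difference: -3 − (-1) = -2.

-2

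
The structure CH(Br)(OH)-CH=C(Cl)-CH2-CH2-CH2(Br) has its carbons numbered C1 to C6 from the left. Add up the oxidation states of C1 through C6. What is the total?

Assign +1 per bond to O/N/halogen, −1 per bond to H or an electropositive element, and 0 per bond to carbon. Tallying each carbon:
C1: 1C, 1H, 1O, 1Br → 0 − 1 + 1 + 1 = +1
C2: 3C, 1H → 0 − 1 = -1
C3: 3C, 1Cl → 0 + 1 = +1
C4: 2C, 2H → 0 − 2 = -2
C5: 2C, 2H → 0 − 2 = -2
C6: 1C, 2H, 1Br → 0 − 2 + 1 = -1
Sum = +1 − 1 + 1 − 2 − 2 − 1 = -4.

-4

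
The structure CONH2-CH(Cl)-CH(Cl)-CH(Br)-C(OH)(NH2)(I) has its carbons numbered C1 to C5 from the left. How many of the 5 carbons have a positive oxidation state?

Tallying each carbon's bonds:
C1: 1C, 2O, 1N → 0 + 2 + 1 = +3
C2: 2C, 1H, 1Cl → 0 − 1 + 1 = 0
C3: 2C, 1H, 1Cl → 0 − 1 + 1 = 0
C4: 2C, 1H, 1Br → 0 − 1 + 1 = 0
C5: 1C, 1O, 1N, 1I → 0 + 1 + 1 + 1 = +3
2 carbons (C1, C5) meet the condition.

2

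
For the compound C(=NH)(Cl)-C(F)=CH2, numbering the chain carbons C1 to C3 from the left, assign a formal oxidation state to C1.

C1 has one bond to C (0), a double bond to N (2×+1 = +2), one bond to Cl (+1).
Oxidation state = 0 + 2 + 1 = +3.

+3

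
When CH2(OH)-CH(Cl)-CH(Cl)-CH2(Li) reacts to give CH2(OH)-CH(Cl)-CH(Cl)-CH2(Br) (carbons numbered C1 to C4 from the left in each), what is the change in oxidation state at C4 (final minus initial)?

+2

Before: C4 has 1 bond to C, 2 bonds to H, 1 bond to Li → oxidation state -3.
After: C4 has 1 bond to C, 2 bonds to H, 1 bond to Br → oxidation state -1.
Δ = -1 − (-3) = +2, so this is an oxidation at C4.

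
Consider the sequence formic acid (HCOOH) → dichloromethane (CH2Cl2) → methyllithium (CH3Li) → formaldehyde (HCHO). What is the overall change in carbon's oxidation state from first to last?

Carbon oxidation states along the series — formic acid: +2, dichloromethane: 0, methyllithium: -4, formaldehyde: 0.
Net change = 0 − (+2) = -2.

-2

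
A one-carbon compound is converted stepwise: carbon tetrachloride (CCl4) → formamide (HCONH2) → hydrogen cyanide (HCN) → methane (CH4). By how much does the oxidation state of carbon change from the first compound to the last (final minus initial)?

Carbon oxidation states along the series — carbon tetrachloride: +4, formamide: +2, hydrogen cyanide: +2, methane: -4.
Net change = -4 − (+4) = -8.

-8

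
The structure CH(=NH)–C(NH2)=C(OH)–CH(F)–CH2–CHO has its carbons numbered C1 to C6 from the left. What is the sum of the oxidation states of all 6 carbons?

+2

Tallying each carbon's bonds:
C1: 1C, 1H, 2N → 0 − 1 + 2 = +1
C2: 3C, 1N → 0 + 1 = +1
C3: 3C, 1O → 0 + 1 = +1
C4: 2C, 1H, 1F → 0 − 1 + 1 = 0
C5: 2C, 2H → 0 − 2 = -2
C6: 1C, 1H, 2O → 0 − 1 + 2 = +1
Sum = +1 + 1 + 1 + 0 − 2 + 1 = +2.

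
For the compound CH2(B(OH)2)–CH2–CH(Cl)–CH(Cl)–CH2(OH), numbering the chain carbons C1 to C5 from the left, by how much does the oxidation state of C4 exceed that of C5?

+1

C4: 2C, 1H, 1Cl → 0 − 1 + 1 = 0
C5: 1C, 2H, 1O → 0 − 2 + 1 = -1
Difference: 0 − (-1) = +1.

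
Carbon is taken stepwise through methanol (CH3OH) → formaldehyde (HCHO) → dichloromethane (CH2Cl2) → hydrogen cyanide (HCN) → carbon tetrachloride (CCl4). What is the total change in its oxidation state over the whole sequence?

+6

Carbon oxidation states along the series — methanol: -2, formaldehyde: 0, dichloromethane: 0, hydrogen cyanide: +2, carbon tetrachloride: +4.
Net change = +4 − (-2) = +6.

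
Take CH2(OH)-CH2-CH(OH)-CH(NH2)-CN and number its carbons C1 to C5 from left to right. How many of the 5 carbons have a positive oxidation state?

Tallying each carbon's bonds:
C1: 1C, 2H, 1O → 0 − 2 + 1 = -1
C2: 2C, 2H → 0 − 2 = -2
C3: 2C, 1H, 1O → 0 − 1 + 1 = 0
C4: 2C, 1H, 1N → 0 − 1 + 1 = 0
C5: 1C, 3N → 0 + 3 = +3
1 carbon (C5) meets the condition.

1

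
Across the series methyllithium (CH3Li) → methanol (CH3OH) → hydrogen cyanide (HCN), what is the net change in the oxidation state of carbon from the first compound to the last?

Carbon oxidation states along the series — methyllithium: -4, methanol: -2, hydrogen cyanide: +2.
Net change = +2 − (-4) = +6.

+6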